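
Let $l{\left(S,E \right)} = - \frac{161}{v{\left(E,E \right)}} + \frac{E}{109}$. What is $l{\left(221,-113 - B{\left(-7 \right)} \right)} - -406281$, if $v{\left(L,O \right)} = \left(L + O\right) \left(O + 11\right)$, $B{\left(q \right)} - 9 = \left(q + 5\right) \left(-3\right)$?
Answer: $\frac{1326409356403}{3264768} \approx 4.0628 \cdot 10^{5}$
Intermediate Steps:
$B{\left(q \right)} = -6 - 3 q$ ($B{\left(q \right)} = 9 + \left(q + 5\right) \left(-3\right) = 9 + \left(5 + q\right) \left(-3\right) = 9 - \left(15 + 3 q\right) = -6 - 3 q$)
$v{\left(L,O \right)} = \left(11 + O\right) \left(L + O\right)$ ($v{\left(L,O \right)} = \left(L + O\right) \left(11 + O\right) = \left(11 + O\right) \left(L + O\right)$)
$l{\left(S,E \right)} = - \frac{161}{2 E^{2} + 22 E} + \frac{E}{109}$ ($l{\left(S,E \right)} = - \frac{161}{E^{2} + 11 E + 11 E + E E} + \frac{E}{109} = - \frac{161}{E^{2} + 11 E + 11 E + E^{2}} + E \frac{1}{109} = - \frac{161}{2 E^{2} + 22 E} + \frac{E}{109}$)
$l{\left(221,-113 - B{\left(-7 \right)} \right)} - -406281 = \frac{-17549 + 2 \left(-113 - \left(-6 - -21\right)\right)^{2} \left(11 - \left(107 + 21\right)\right)}{218 \left(-113 - \left(-6 - -21\right)\right) \left(11 - \left(107 + 21\right)\right)} - -406281 = \frac{-17549 + 2 \left(-113 - \left(-6 + 21\right)\right)^{2} \left(11 - 128\right)}{218 \left(-113 - \left(-6 + 21\right)\right) \left(11 - 128\right)} + 406281 = \frac{-17549 + 2 \left(-113 - 15\right)^{2} \left(11 - 128\right)}{218 \left(-113 - 15\right) \left(11 - 128\right)} + 406281 = \frac{-17549 + 2 \left(-128\right)^{2} \left(11 - 128\right)}{218 \left(-128\right) \left(11 - 128\right)} + 406281 = \frac{1}{218} \left(- \frac{1}{128}\right) \frac{1}{-117} \left(-17549 + 2 \cdot 16384 \left(-117\right)\right) + 406281 = \frac{1}{218} \left(- \frac{1}{128}\right) \left(- \frac{1}{117}\right) \left(-17549 - 3833856\right) + 406281 = \frac{1}{218} \left(- \frac{1}{128}\right) \left(- \frac{1}{117}\right) \left(-3851405\right) + 406281 = - \frac{3851405}{3264768} + 406281 = \frac{1326409356403}{3264768}$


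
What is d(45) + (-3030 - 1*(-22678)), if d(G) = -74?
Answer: 19574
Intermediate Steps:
d(45) + (-3030 - 1*(-22678)) = -74 + (-3030 - 1*(-22678)) = -74 + (-3030 + 22678) = -74 + 19648 = 19574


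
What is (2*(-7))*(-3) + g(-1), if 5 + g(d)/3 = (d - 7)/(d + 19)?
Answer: 77/3 ≈ 25.667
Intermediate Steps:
g(d) = -15 + 3*(-7 + d)/(19 + d) (g(d) = -15 + 3*((d - 7)/(d + 19)) = -15 + 3*((-7 + d)/(19 + d)) = -15 + 3*(-7 + d)/(19 + d))
(2*(-7))*(-3) + g(-1) = (2*(-7))*(-3) + 6*(-51 - 2*(-1))/(19 - 1) = -14*(-3) + 6*(-51 + 2)/18 = 42 + 6*(1/18)*(-49) = 42 - 49/3 = 77/3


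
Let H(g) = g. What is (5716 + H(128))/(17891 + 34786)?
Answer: 1948/17559 ≈ 0.11094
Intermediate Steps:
(5716 + H(128))/(17891 + 34786) = (5716 + 128)/(17891 + 34786) = 5844/52677 = 5844*(1/52677) = 1948/17559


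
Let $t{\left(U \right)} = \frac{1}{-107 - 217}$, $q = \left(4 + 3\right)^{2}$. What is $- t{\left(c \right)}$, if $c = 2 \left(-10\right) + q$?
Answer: $\frac{1}{324} \approx 0.0030864$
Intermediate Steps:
$q = 49$ ($q = 7^{2} = 49$)
$c = 29$ ($c = 2 \left(-10\right) + 49 = -20 + 49 = 29$)
$t{\left(U \right)} = - \frac{1}{324}$ ($t{\left(U \right)} = \frac{1}{-324} = - \frac{1}{324}$)
$- t{\left(c \right)} = \left(-1\right) \left(- \frac{1}{324}\right) = \frac{1}{324}$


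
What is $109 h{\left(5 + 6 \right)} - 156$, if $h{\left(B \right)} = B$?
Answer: $1043$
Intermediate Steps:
$109 h{\left(5 + 6 \right)} - 156 = 109 \left(5 + 6\right) - 156 = 109 \cdot 11 - 156 = 1199 - 156 = 1043$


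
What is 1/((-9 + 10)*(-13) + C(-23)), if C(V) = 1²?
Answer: -1/12 ≈ -0.083333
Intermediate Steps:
C(V) = 1
1/((-9 + 10)*(-13) + C(-23)) = 1/((-9 + 10)*(-13) + 1) = 1/(1*(-13) + 1) = 1/(-13 + 1) = 1/(-12) = -1/12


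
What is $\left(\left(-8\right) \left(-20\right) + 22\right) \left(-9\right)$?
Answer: $-1638$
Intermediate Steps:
$\left(\left(-8\right) \left(-20\right) + 22\right) \left(-9\right) = \left(160 + 22\right) \left(-9\right) = 182 \left(-9\right) = -1638$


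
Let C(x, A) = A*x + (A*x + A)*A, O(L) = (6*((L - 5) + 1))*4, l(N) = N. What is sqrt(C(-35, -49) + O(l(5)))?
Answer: 29*I*sqrt(95) ≈ 282.66*I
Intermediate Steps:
O(L) = -96 + 24*L (O(L) = (6*((-5 + L) + 1))*4 = (6*(-4 + L))*4 = (-24 + 6*L)*4 = -96 + 24*L)
C(x, A) = A*x + A*(A + A*x) (C(x, A) = A*x + (A + A*x)*A = A*x + A*(A + A*x))
sqrt(C(-35, -49) + O(l(5))) = sqrt(-49*(-49 - 35 - 49*(-35)) + (-96 + 24*5)) = sqrt(-49*(-49 - 35 + 1715) + (-96 + 120)) = sqrt(-49*1631 + 24) = sqrt(-79919 + 24) = sqrt(-79895) = 29*I*sqrt(95)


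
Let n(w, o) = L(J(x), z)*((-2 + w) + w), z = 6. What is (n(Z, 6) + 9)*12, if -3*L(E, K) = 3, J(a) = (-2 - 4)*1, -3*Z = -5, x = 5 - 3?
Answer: 92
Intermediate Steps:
x = 2
Z = 5/3 (Z = -⅓*(-5) = 5/3 ≈ 1.6667)
J(a) = -6 (J(a) = -6*1 = -6)
L(E, K) = -1 (L(E, K) = -⅓*3 = -1)
n(w, o) = 2 - 2*w (n(w, o) = -((-2 + w) + w) = -(-2 + 2*w) = 2 - 2*w)
(n(Z, 6) + 9)*12 = ((2 - 2*5/3) + 9)*12 = ((2 - 10/3) + 9)*12 = (-4/3 + 9)*12 = (23/3)*12 = 92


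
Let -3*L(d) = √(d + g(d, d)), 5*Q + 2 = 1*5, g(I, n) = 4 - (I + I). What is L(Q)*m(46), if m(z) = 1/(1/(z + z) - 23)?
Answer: 92*√85/31725 ≈ 0.026736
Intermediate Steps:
g(I, n) = 4 - 2*I
m(z) = 1/(-23 + 1/(2*z)) (m(z) = 1/(1/(2*z) - 23) = 1/(-23 + 1/(2*z)))
Q = ⅗ (Q = -⅖ + (1*5)/5 = -⅖ + (⅕)*5 = -⅖ + 1 = ⅗ ≈ 0.60000)
L(d) = -√(4 - d)/3 (L(d) = -√(d + (4 - 2*d))/3 = -√(4 - d)/3)
L(Q)*m(46) = (-√(4 - 1*⅗)/3)*(-2*46/(-1 + 46*46)) = (-√(4 - ⅗)/3)*(-2*46/(-1 + 2116)) = (-√85/15)*(-2*46/2115) = (-√85/15)*(-2*46*1/2115) = -√85/15*(-92/2115) = 92*√85/31725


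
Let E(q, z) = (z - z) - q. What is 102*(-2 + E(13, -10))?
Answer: -1530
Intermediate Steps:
E(q, z) = -q (E(q, z) = 0 - q = -q)
102*(-2 + E(13, -10)) = 102*(-2 - 1*13) = 102*(-2 - 13) = 102*(-15) = -1530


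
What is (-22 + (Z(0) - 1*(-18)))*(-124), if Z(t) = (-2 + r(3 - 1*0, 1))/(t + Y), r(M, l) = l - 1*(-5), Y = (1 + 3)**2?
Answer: 465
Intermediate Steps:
Y = 16 (Y = 4**2 = 16)
r(M, l) = 5 + l (r(M, l) = l + 5 = 5 + l)
Z(t) = 4/(16 + t) (Z(t) = (-2 + (5 + 1))/(t + 16) = (-2 + 6)/(16 + t) = 4/(16 + t))
(-22 + (Z(0) - 1*(-18)))*(-124) = (-22 + (4/(16 + 0) - 1*(-18)))*(-124) = (-22 + (4/16 + 18))*(-124) = (-22 + (4*(1/16) + 18))*(-124) = (-22 + (1/4 + 18))*(-124) = (-22 + 73/4)*(-124) = -15/4*(-124) = 465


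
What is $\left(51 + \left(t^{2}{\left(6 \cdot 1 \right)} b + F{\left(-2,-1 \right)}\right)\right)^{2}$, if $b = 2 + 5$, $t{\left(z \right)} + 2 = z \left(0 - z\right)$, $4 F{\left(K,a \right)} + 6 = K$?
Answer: $103164649$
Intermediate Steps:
$F{\left(K,a \right)} = - \frac{3}{2} + \frac{K}{4}$
$t{\left(z \right)} = -2 - z^{2}$ ($t{\left(z \right)} = -2 + z \left(0 - z\right) = -2 + z \left(- z\right) = -2 - z^{2}$)
$b = 7$
$\left(51 + \left(t^{2}{\left(6 \cdot 1 \right)} b + F{\left(-2,-1 \right)}\right)\right)^{2} = \left(51 + \left(\left(-2 - \left(6 \cdot 1\right)^{2}\right)^{2} \cdot 7 + \left(- \frac{3}{2} + \frac{1}{4} \left(-2\right)\right)\right)\right)^{2} = \left(51 + \left(\left(-2 - 6^{2}\right)^{2} \cdot 7 - 2\right)\right)^{2} = \left(51 - \left(2 - \left(-2 - 36\right)^{2} \cdot 7\right)\right)^{2} = \left(51 - \left(2 - \left(-38\right)^{2} \cdot 7\right)\right)^{2} = \left(51 + \left(1444 \cdot 7 - 2\right)\right)^{2} = \left(51 + \left(10108 - 2\right)\right)^{2} = \left(51 + 10106\right)^{2} = 10157^{2} = 103164649$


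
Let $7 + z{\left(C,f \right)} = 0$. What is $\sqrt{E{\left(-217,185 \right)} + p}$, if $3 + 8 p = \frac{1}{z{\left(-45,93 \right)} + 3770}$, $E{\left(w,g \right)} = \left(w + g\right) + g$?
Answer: $\frac{2 \sqrt{540299066}}{3763} \approx 12.354$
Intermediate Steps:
$E{\left(w,g \right)} = w + 2 g$ ($E{\left(w,g \right)} = \left(g + w\right) + g = w + 2 g$)
$z{\left(C,f \right)} = -7$ ($z{\left(C,f \right)} = -7 + 0 = -7$)
$p = - \frac{1411}{3763}$ ($p = - \frac{3}{8} + \frac{1}{8 \left(-7 + 3770\right)} = - \frac{3}{8} + \frac{1}{8 \cdot 3763} = - \frac{3}{8} + \frac{1}{8} \cdot \frac{1}{3763} = - \frac{3}{8} + \frac{1}{30104} = - \frac{1411}{3763} \approx -0.37497$)
$\sqrt{E{\left(-217,185 \right)} + p} = \sqrt{\left(-217 + 2 \cdot 185\right) - \frac{1411}{3763}} = \sqrt{\left(-217 + 370\right) - \frac{1411}{3763}} = \sqrt{153 - \frac{1411}{3763}} = \sqrt{\frac{574328}{3763}} = \frac{2 \sqrt{540299066}}{3763}$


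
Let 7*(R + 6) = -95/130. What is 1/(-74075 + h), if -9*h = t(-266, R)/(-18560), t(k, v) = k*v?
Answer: -2171520/160855322891 ≈ -1.3500e-5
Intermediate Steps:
R = -1111/182 (R = -6 + (-95/130)/7 = -6 + (-95*1/130)/7 = -6 + (⅐)*(-19/26) = -6 - 19/182 = -1111/182 ≈ -6.1044)
h = 21109/2171520 (h = -(-266*(-1111/182))/(9*(-18560)) = -21109*(-1)/(117*18560) = -⅑*(-21109/241280) = 21109/2171520 ≈ 0.0097208)
1/(-74075 + h) = 1/(-74075 + 21109/2171520) = 1/(-160855322891/2171520) = -2171520/160855322891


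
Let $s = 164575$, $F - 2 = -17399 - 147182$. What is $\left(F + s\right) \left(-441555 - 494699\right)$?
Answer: $3745016$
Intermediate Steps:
$F = -164579$ ($F = 2 - 164581 = -164579$)
$\left(F + s\right) \left(-441555 - 494699\right) = \left(-164579 + 164575\right) \left(-441555 - 494699\right) = \left(-4\right) \left(-936254\right) = 3745016$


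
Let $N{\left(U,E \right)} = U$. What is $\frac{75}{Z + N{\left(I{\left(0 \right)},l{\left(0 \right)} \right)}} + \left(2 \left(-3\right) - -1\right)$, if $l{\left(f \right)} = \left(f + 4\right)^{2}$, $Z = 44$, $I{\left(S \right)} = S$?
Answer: $- \frac{145}{44} \approx -3.2955$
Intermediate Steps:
$l{\left(f \right)} = \left(4 + f\right)^{2}$
$\frac{75}{Z + N{\left(I{\left(0 \right)},l{\left(0 \right)} \right)}} + \left(2 \left(-3\right) - -1\right) = \frac{75}{44 + 0} + \left(2 \left(-3\right) - -1\right) = \frac{75}{44} + \left(-6 + 1\right) = 75 \cdot \frac{1}{44} - 5 = \frac{75}{44} - 5 = - \frac{145}{44}$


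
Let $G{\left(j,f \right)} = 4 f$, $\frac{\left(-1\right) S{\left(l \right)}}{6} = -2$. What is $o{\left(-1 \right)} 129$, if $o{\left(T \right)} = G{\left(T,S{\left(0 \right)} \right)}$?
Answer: $6192$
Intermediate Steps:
$S{\left(l \right)} = 12$ ($S{\left(l \right)} = \left(-6\right) \left(-2\right) = 12$)
$o{\left(T \right)} = 48$ ($o{\left(T \right)} = 4 \cdot 12 = 48$)
$o{\left(-1 \right)} 129 = 48 \cdot 129 = 6192$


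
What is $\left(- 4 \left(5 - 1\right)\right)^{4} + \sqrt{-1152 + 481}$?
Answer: $65536 + i \sqrt{671} \approx 65536.0 + 25.904 i$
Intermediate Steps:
$\left(- 4 \left(5 - 1\right)\right)^{4} + \sqrt{-1152 + 481} = \left(\left(-4\right) 4\right)^{4} + \sqrt{-671} = \left(-16\right)^{4} + i \sqrt{671} = 65536 + i \sqrt{671}$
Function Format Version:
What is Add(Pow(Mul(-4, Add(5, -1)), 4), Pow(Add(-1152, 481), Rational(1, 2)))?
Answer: Add(65536, Mul(I, Pow(671, Rational(1, 2)))) ≈ Add(65536., Mul(25.904, I))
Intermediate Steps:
Add(Pow(Mul(-4, Add(5, -1)), 4), Pow(Add(-1152, 481), Rational(1, 2))) = Add(Pow(Mul(-4, 4), 4), Pow(-671, Rational(1, 2))) = Add(Pow(-16, 4), Mul(I, Pow(671, Rational(1, 2)))) = Add(65536, Mul(I, Pow(671, Rational(1, 2))))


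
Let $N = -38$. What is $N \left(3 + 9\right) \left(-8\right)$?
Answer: $3648$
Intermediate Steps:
$N \left(3 + 9\right) \left(-8\right) = - 38 \left(3 + 9\right) \left(-8\right) = - 38 \cdot 12 \left(-8\right) = \left(-38\right) \left(-96\right) = 3648$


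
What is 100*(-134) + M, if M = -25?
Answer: -13425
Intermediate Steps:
100*(-134) + M = 100*(-134) - 25 = -13400 - 25 = -13425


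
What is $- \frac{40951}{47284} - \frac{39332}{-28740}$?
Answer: $\frac{170710637}{339735540} \approx 0.50248$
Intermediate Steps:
$- \frac{40951}{47284} - \frac{39332}{-28740} = \left(-40951\right) \frac{1}{47284} - - \frac{9833}{7185} = - \frac{40951}{47284} + \frac{9833}{7185} = \frac{170710637}{339735540}$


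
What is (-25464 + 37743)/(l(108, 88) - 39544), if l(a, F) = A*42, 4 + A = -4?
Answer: -12279/39880 ≈ -0.30790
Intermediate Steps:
A = -8 (A = -4 - 4 = -8)
l(a, F) = -336 (l(a, F) = -8*42 = -336)
(-25464 + 37743)/(l(108, 88) - 39544) = (-25464 + 37743)/(-336 - 39544) = 12279/(-39880) = 12279*(-1/39880) = -12279/39880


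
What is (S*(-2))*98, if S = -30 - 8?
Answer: 7448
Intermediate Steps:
S = -38
(S*(-2))*98 = -38*(-2)*98 = 76*98 = 7448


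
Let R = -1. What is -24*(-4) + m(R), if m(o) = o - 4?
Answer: 91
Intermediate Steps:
m(o) = -4 + o
-24*(-4) + m(R) = -24*(-4) + (-4 - 1) = 96 - 5 = 91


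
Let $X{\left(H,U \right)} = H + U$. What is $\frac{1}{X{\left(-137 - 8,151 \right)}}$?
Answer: $\frac{1}{6} \approx 0.16667$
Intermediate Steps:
$\frac{1}{X{\left(-137 - 8,151 \right)}} = \frac{1}{\left(-137 - 8\right) + 151} = \frac{1}{-145 + 151} = \frac{1}{6}$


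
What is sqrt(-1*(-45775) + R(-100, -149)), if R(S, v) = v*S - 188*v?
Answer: sqrt(88687) ≈ 297.80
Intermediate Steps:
R(S, v) = -188*v + S*v (R(S, v) = S*v - 188*v = -188*v + S*v)
sqrt(-1*(-45775) + R(-100, -149)) = sqrt(-1*(-45775) - 149*(-188 - 100)) = sqrt(45775 - 149*(-288)) = sqrt(45775 + 42912) = sqrt(88687)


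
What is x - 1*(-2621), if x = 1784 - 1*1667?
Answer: 2738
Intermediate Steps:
x = 117 (x = 1784 - 1667 = 117)
x - 1*(-2621) = 117 - 1*(-2621) = 117 + 2621 = 2738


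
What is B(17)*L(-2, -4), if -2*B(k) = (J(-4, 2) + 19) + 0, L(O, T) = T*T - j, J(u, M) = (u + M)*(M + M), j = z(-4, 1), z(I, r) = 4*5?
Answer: 22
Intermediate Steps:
z(I, r) = 20
j = 20
J(u, M) = 2*M*(M + u) (J(u, M) = (M + u)*(2*M) = 2*M*(M + u))
L(O, T) = -20 + T² (L(O, T) = T*T - 1*20 = T² - 20 = -20 + T²)
B(k) = -11/2 (B(k) = -((2*2*(2 - 4) + 19) + 0)/2 = -((2*2*(-2) + 19) + 0)/2 = -((-8 + 19) + 0)/2 = -(11 + 0)/2 = -½*11 = -11/2)
B(17)*L(-2, -4) = -11*(-20 + (-4)²)/2 = -11*(-20 + 16)/2 = -11/2*(-4) = 22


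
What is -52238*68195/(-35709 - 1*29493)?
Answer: 1781185205/32601 ≈ 54636.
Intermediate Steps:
-52238*68195/(-35709 - 1*29493) = -52238*68195/(-35709 - 29493) = -52238/((-65202*1/68195)) = -52238/(-65202/68195) = -52238*(-68195/65202) = 1781185205/32601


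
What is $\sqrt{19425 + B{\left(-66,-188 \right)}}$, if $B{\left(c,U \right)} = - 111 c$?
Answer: $\sqrt{26751} \approx 163.56$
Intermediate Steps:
$\sqrt{19425 + B{\left(-66,-188 \right)}} = \sqrt{19425 - -7326} = \sqrt{19425 + 7326} = \sqrt{26751}$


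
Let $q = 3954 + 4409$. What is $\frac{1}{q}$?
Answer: $\frac{1}{8363} \approx 0.00011957$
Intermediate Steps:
$q = 8363$
$\frac{1}{q} = \frac{1}{8363}$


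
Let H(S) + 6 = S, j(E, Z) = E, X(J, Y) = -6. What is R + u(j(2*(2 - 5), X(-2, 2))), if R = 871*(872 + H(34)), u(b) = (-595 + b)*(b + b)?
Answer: 791112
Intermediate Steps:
H(S) = -6 + S
u(b) = 2*b*(-595 + b) (u(b) = (-595 + b)*(2*b) = 2*b*(-595 + b))
R = 783900 (R = 871*(872 + (-6 + 34)) = 871*(872 + 28) = 871*900 = 783900)
R + u(j(2*(2 - 5), X(-2, 2))) = 783900 + 2*(2*(2 - 5))*(-595 + 2*(2 - 5)) = 783900 + 2*(2*(-3))*(-595 + 2*(-3)) = 783900 + 2*(-6)*(-595 - 6) = 783900 + 2*(-6)*(-601) = 783900 + 7212 = 791112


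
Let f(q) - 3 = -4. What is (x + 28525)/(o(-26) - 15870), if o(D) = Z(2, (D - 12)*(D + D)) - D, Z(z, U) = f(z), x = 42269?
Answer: -70794/15845 ≈ -4.4679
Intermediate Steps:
f(q) = -1 (f(q) = 3 - 4 = -1)
Z(z, U) = -1
o(D) = -1 - D
(x + 28525)/(o(-26) - 15870) = (42269 + 28525)/((-1 - 1*(-26)) - 15870) = 70794/((-1 + 26) - 15870) = 70794/(25 - 15870) = 70794/(-15845) = 70794*(-1/15845) = -70794/15845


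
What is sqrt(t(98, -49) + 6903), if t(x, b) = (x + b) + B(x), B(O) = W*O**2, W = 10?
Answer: 4*sqrt(6437) ≈ 320.92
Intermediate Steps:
B(O) = 10*O**2
t(x, b) = b + x + 10*x**2 (t(x, b) = (x + b) + 10*x**2 = (b + x) + 10*x**2 = b + x + 10*x**2)
sqrt(t(98, -49) + 6903) = sqrt((-49 + 98 + 10*98**2) + 6903) = sqrt((-49 + 98 + 10*9604) + 6903) = sqrt((-49 + 98 + 96040) + 6903) = sqrt(96089 + 6903) = sqrt(102992) = 4*sqrt(6437)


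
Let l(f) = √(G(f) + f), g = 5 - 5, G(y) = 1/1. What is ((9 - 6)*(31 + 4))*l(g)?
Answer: 105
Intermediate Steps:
G(y) = 1
g = 0
l(f) = √(1 + f)
((9 - 6)*(31 + 4))*l(g) = ((9 - 6)*(31 + 4))*√(1 + 0) = (3*35)*√1 = 105*1 = 105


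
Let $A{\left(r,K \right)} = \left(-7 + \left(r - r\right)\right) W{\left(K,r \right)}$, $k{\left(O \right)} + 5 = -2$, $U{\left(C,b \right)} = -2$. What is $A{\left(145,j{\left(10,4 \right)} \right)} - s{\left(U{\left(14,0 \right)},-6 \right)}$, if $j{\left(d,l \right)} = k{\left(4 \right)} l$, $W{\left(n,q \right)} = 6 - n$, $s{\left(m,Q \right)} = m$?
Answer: $-236$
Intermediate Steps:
$k{\left(O \right)} = -7$ ($k{\left(O \right)} = -5 - 2 = -7$)
$j{\left(d,l \right)} = - 7 l$
$A{\left(r,K \right)} = -42 + 7 K$ ($A{\left(r,K \right)} = \left(-7 + \left(r - r\right)\right) \left(6 - K\right) = \left(-7 + 0\right) \left(6 - K\right) = - 7 \left(6 - K\right) = -42 + 7 K$)
$A{\left(145,j{\left(10,4 \right)} \right)} - s{\left(U{\left(14,0 \right)},-6 \right)} = \left(-42 + 7 \left(\left(-7\right) 4\right)\right) - -2 = \left(-42 + 7 \left(-28\right)\right) + 2 = \left(-42 - 196\right) + 2 = -238 + 2 = -236$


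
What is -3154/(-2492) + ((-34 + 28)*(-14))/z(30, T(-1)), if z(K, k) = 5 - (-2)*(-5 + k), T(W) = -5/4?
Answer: -61891/6230 ≈ -9.9344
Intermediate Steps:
T(W) = -5/4 (T(W) = -5*1/4 = -5/4)
z(K, k) = -5 + 2*k (z(K, k) = 5 - (10 - 2*k) = 5 + (-10 + 2*k) = -5 + 2*k)
-3154/(-2492) + ((-34 + 28)*(-14))/z(30, T(-1)) = -3154/(-2492) + ((-34 + 28)*(-14))/(-5 + 2*(-5/4)) = -3154*(-1/2492) + (-6*(-14))/(-5 - 5/2) = 1577/1246 + 84/(-15/2) = 1577/1246 + 84*(-2/15) = 1577/1246 - 56/5 = -61891/6230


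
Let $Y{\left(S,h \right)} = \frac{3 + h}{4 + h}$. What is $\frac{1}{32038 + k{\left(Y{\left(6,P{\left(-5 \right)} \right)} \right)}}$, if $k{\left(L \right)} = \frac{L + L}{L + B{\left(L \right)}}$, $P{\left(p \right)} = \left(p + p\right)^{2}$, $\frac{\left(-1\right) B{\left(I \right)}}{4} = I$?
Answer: $\frac{3}{96112} \approx 3.1214 \cdot 10^{-5}$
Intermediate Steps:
$B{\left(I \right)} = - 4 I$
$P{\left(p \right)} = 4 p^{2}$ ($P{\left(p \right)} = \left(2 p\right)^{2} = 4 p^{2}$)
$Y{\left(S,h \right)} = \frac{3 + h}{4 + h}$
$k{\left(L \right)} = - \frac{2}{3}$ ($k{\left(L \right)} = \frac{L + L}{L - 4 L} = \frac{2 L}{\left(-3\right) L} = 2 L \left(- \frac{1}{3 L}\right) = - \frac{2}{3}$)
$\frac{1}{32038 + k{\left(Y{\left(6,P{\left(-5 \right)} \right)} \right)}} = \frac{1}{32038 - \frac{2}{3}} = \frac{1}{\frac{96112}{3}} = \frac{3}{96112}$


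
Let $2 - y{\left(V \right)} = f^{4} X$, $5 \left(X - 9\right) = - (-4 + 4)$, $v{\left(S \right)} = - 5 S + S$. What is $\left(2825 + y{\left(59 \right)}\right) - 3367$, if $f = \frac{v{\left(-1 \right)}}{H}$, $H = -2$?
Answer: $-684$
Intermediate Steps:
$v{\left(S \right)} = - 4 S$
$X = 9$ ($X = 9 + \frac{\left(-1\right) \left(-4 + 4\right)}{5} = 9 + \frac{\left(-1\right) 0}{5} = 9 + \frac{1}{5} \cdot 0 = 9 + 0 = 9$)
$f = -2$ ($f = \frac{\left(-4\right) \left(-1\right)}{-2} = 4 \left(- \frac{1}{2}\right) = -2$)
$y{\left(V \right)} = -142$ ($y{\left(V \right)} = 2 - \left(-2\right)^{4} \cdot 9 = 2 - 16 \cdot 9 = 2 - 144 = -142$)
$\left(2825 + y{\left(59 \right)}\right) - 3367 = \left(2825 - 142\right) - 3367 = 2683 - 3367 = -684$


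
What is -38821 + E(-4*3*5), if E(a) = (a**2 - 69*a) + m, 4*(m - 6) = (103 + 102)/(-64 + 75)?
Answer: -1367095/44 ≈ -31070.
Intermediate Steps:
m = 469/44 (m = 6 + ((103 + 102)/(-64 + 75))/4 = 6 + (205/11)/4 = 6 + (205*(1/11))/4 = 6 + (1/4)*(205/11) = 6 + 205/44 = 469/44 ≈ 10.659)
E(a) = 469/44 + a**2 - 69*a (E(a) = (a**2 - 69*a) + 469/44 = 469/44 + a**2 - 69*a)
-38821 + E(-4*3*5) = -38821 + (469/44 + (-4*3*5)**2 - 69*(-4*3)*5) = -38821 + (469/44 + (-12*5)**2 - (-828)*5) = -38821 + (469/44 + (-60)**2 - 69*(-60)) = -38821 + (469/44 + 3600 + 4140) = -38821 + 341029/44 = -1367095/44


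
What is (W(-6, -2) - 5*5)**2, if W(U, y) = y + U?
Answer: 1089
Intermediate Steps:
W(U, y) = U + y
(W(-6, -2) - 5*5)**2 = ((-6 - 2) - 5*5)**2 = (-8 - 25)**2 = (-33)**2 = 1089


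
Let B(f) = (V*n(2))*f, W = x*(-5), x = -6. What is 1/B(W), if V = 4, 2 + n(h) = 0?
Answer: -1/240 ≈ -0.0041667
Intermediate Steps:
n(h) = -2 (n(h) = -2 + 0 = -2)
W = 30 (W = -6*(-5) = 30)
B(f) = -8*f (B(f) = (4*(-2))*f = -8*f)
1/B(W) = 1/(-8*30) = 1/(-240) = -1/240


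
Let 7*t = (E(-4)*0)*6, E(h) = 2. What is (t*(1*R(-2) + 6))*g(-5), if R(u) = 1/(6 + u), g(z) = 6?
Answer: 0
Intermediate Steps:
t = 0 (t = ((2*0)*6)/7 = (0*6)/7 = (⅐)*0 = 0)
(t*(1*R(-2) + 6))*g(-5) = (0*(1/(6 - 2) + 6))*6 = (0*(1/4 + 6))*6 = (0*(1*(¼) + 6))*6 = (0*(¼ + 6))*6 = (0*(25/4))*6 = 0*6 = 0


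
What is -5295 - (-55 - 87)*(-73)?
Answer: -15661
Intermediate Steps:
-5295 - (-55 - 87)*(-73) = -5295 - (-142)*(-73) = -5295 - 1*10366 = -5295 - 10366 = -15661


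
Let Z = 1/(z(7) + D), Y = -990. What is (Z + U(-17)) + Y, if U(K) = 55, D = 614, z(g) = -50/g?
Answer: -3971873/4248 ≈ -935.00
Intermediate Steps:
Z = 7/4248 (Z = 1/(-50/7 + 614) = 1/(4248/7) = 7/4248 ≈ 0.0016478)
(Z + U(-17)) + Y = (7/4248 + 55) - 990 = 233647/4248 - 990 = -3971873/4248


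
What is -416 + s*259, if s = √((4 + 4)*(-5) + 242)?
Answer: -416 + 259*√202 ≈ 3265.1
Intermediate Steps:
s = √202 (s = √(8*(-5) + 242) = √(-40 + 242) = √202 ≈ 14.213)
-416 + s*259 = -416 + √202*259 = -416 + 259*√202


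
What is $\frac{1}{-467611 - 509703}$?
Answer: $- \frac{1}{977314} \approx -1.0232 \cdot 10^{-6}$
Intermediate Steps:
$\frac{1}{-467611 - 509703} = \frac{1}{-977314} = - \frac{1}{977314}$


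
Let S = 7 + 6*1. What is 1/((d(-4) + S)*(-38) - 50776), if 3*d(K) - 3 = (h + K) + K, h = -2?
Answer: -3/153544 ≈ -1.9538e-5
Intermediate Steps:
S = 13 (S = 7 + 6 = 13)
d(K) = 1/3 + 2*K/3 (d(K) = 1 + ((-2 + K) + K)/3 = 1 + (-2 + 2*K)/3 = 1 + (-2/3 + 2*K/3) = 1/3 + 2*K/3)
1/((d(-4) + S)*(-38) - 50776) = 1/(((1/3 + (2/3)*(-4)) + 13)*(-38) - 50776) = 1/(((1/3 - 8/3) + 13)*(-38) - 50776) = 1/((-7/3 + 13)*(-38) - 50776) = 1/((32/3)*(-38) - 50776) = 1/(-1216/3 - 50776) = 1/(-153544/3) = -3/153544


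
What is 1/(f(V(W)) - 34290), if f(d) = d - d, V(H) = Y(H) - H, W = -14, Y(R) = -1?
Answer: -1/34290 ≈ -2.9163e-5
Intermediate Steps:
V(H) = -1 - H
f(d) = 0
1/(f(V(W)) - 34290) = 1/(0 - 34290) = 1/(-34290) = -1/34290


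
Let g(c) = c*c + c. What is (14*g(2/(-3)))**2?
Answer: 784/81 ≈ 9.6790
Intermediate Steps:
g(c) = c + c**2 (g(c) = c**2 + c = c + c**2)
(14*g(2/(-3)))**2 = (14*((2/(-3))*(1 + 2/(-3))))**2 = (14*((2*(-1/3))*(1 + 2*(-1/3))))**2 = (14*(-2*(1 - 2/3)/3))**2 = (14*(-2/3*1/3))**2 = (14*(-2/9))**2 = (-28/9)**2 = 784/81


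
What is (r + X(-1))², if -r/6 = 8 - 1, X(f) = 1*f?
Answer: 1849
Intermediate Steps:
X(f) = f
r = -42 (r = -6*(8 - 1) = -6*7 = -42)
(r + X(-1))² = (-42 - 1)² = (-43)² = 1849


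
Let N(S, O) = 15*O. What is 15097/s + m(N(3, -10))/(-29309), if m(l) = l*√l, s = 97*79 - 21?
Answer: 15097/7642 + 750*I*√6/29309 ≈ 1.9755 + 0.062681*I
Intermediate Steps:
s = 7642 (s = 7663 - 21 = 7642)
m(l) = l^(3/2)
15097/s + m(N(3, -10))/(-29309) = 15097/7642 + (15*(-10))^(3/2)/(-29309) = 15097*(1/7642) + (-150)^(3/2)*(-1/29309) = 15097/7642 - 750*I*√6*(-1/29309) = 15097/7642 + 750*I*√6/29309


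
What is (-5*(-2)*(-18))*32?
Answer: -5760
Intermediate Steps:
(-5*(-2)*(-18))*32 = (10*(-18))*32 = -180*32 = -5760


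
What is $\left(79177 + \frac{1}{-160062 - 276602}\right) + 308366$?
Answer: $\frac{169226076551}{436664} \approx 3.8754 \cdot 10^{5}$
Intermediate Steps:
$\left(79177 + \frac{1}{-160062 - 276602}\right) + 308366 = \left(79177 + \frac{1}{-436664}\right) + 308366 = \left(79177 - \frac{1}{436664}\right) + 308366 = \frac{34573745527}{436664} + 308366 = \frac{169226076551}{436664}$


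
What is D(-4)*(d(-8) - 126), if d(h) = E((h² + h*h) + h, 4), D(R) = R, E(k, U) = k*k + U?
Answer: -57112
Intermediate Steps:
E(k, U) = U + k² (E(k, U) = k² + U = U + k²)
d(h) = 4 + (h + 2*h²)² (d(h) = 4 + ((h² + h*h) + h)² = 4 + ((h² + h²) + h)² = 4 + (2*h² + h)² = 4 + (h + 2*h²)²)
D(-4)*(d(-8) - 126) = -4*((4 + (-8)²*(1 + 2*(-8))²) - 126) = -4*((4 + 64*(1 - 16)²) - 126) = -4*((4 + 64*(-15)²) - 126) = -4*((4 + 64*225) - 126) = -4*((4 + 14400) - 126) = -4*(14404 - 126) = -4*14278 = -57112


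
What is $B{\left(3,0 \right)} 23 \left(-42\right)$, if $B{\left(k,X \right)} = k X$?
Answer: $0$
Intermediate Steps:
$B{\left(k,X \right)} = X k$
$B{\left(3,0 \right)} 23 \left(-42\right) = 0 \cdot 3 \cdot 23 \left(-42\right) = 0 \cdot 23 \left(-42\right) = 0 \left(-42\right) = 0$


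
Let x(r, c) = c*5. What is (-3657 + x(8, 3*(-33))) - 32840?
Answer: -36992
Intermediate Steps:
x(r, c) = 5*c
(-3657 + x(8, 3*(-33))) - 32840 = (-3657 + 5*(3*(-33))) - 32840 = (-3657 + 5*(-99)) - 32840 = (-3657 - 495) - 32840 = -4152 - 32840 = -36992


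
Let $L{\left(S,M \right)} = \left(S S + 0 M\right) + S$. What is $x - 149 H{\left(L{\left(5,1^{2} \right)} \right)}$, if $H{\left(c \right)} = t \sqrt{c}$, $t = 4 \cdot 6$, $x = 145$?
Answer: $145 - 3576 \sqrt{30} \approx -19442.0$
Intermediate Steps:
$t = 24$
$L{\left(S,M \right)} = S + S^{2}$ ($L{\left(S,M \right)} = \left(S^{2} + 0\right) + S = S^{2} + S = S + S^{2}$)
$H{\left(c \right)} = 24 \sqrt{c}$
$x - 149 H{\left(L{\left(5,1^{2} \right)} \right)} = 145 - 149 \cdot 24 \sqrt{5 \left(1 + 5\right)} = 145 - 149 \cdot 24 \sqrt{5 \cdot 6} = 145 - 149 \cdot 24 \sqrt{30} = 145 - 3576 \sqrt{30}$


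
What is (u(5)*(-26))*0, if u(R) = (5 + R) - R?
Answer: 0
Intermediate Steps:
u(R) = 5
(u(5)*(-26))*0 = (5*(-26))*0 = -130*0 = 0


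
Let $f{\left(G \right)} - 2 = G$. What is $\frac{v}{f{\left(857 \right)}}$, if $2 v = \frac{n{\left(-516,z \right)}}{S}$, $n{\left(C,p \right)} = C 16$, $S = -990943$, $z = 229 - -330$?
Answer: $\frac{4128}{851220037} \approx 4.8495 \cdot 10^{-6}$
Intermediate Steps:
$z = 559$ ($z = 229 + 330 = 559$)
$f{\left(G \right)} = 2 + G$
$n{\left(C,p \right)} = 16 C$
$v = \frac{4128}{990943}$ ($v = \frac{16 \left(-516\right) \frac{1}{-990943}}{2} = \frac{\left(-8256\right) \left(- \frac{1}{990943}\right)}{2} = \frac{1}{2} \cdot \frac{8256}{990943} = \frac{4128}{990943} \approx 0.0041657$)
$\frac{v}{f{\left(857 \right)}} = \frac{4128}{990943 \left(2 + 857\right)} = \frac{4128}{990943 \cdot 859} = \frac{4128}{990943} \cdot \frac{1}{859} = \frac{4128}{851220037}$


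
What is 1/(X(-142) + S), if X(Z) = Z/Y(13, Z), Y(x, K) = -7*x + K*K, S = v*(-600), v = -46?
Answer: 20073/554014658 ≈ 3.6232e-5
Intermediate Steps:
S = 27600 (S = -46*(-600) = 27600)
Y(x, K) = K² - 7*x (Y(x, K) = -7*x + K² = K² - 7*x)
X(Z) = Z/(-91 + Z²) (X(Z) = Z/(Z² - 7*13) = Z/(Z² - 91) = Z/(-91 + Z²))
1/(X(-142) + S) = 1/(-142/(-91 + (-142)²) + 27600) = 1/(-142/(-91 + 20164) + 27600) = 1/(-142/20073 + 27600) = 1/(554014658/20073) = 20073/554014658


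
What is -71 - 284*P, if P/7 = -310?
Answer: 616209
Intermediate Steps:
P = -2170 (P = 7*(-310) = -2170)
-71 - 284*P = -71 - 284*(-2170) = -71 + 616280 = 616209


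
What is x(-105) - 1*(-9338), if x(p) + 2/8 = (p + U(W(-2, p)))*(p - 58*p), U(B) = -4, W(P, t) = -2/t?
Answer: -2572109/4 ≈ -6.4303e+5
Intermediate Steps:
x(p) = -¼ - 57*p*(-4 + p) (x(p) = -¼ + (p - 4)*(p - 58*p) = -¼ + (-4 + p)*(-57*p) = -¼ - 57*p*(-4 + p))
x(-105) - 1*(-9338) = (-¼ - 57*(-105)² + 228*(-105)) - 1*(-9338) = (-¼ - 57*11025 - 23940) + 9338 = (-¼ - 628425 - 23940) + 9338 = -2609461/4 + 9338 = -2572109/4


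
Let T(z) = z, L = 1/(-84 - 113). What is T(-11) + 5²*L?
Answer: -2192/197 ≈ -11.127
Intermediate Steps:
L = -1/197 (L = 1/(-197) = -1/197 ≈ -0.0050761)
T(-11) + 5²*L = -11 + 5²*(-1/197) = -11 + 25*(-1/197) = -11 - 25/197 = -2192/197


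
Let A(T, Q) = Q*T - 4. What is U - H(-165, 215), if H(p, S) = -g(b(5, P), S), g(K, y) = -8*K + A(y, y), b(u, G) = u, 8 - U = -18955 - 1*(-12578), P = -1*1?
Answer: 52566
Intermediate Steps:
P = -1
A(T, Q) = -4 + Q*T
U = 6385 (U = 8 - (-18955 - 1*(-12578)) = 8 - (-18955 + 12578) = 8 - 1*(-6377) = 8 + 6377 = 6385)
g(K, y) = -4 + y² - 8*K (g(K, y) = -8*K + (-4 + y*y) = -8*K + (-4 + y²) = -4 + y² - 8*K)
H(p, S) = 44 - S² (H(p, S) = -(-4 + S² - 8*5) = -(-4 + S² - 40) = -(-44 + S²) = 44 - S²)
U - H(-165, 215) = 6385 - (44 - 1*215²) = 6385 - (44 - 1*46225) = 6385 - (44 - 46225) = 6385 - 1*(-46181) = 6385 + 46181 = 52566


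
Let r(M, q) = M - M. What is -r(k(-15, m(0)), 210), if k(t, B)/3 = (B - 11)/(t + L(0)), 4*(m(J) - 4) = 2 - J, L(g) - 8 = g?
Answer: 0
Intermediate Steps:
L(g) = 8 + g
m(J) = 9/2 - J/4 (m(J) = 4 + (2 - J)/4 = 4 + (1/2 - J/4) = 9/2 - J/4)
k(t, B) = 3*(-11 + B)/(8 + t) (k(t, B) = 3*((B - 11)/(t + (8 + 0))) = 3*((-11 + B)/(t + 8)) = 3*((-11 + B)/(8 + t)) = 3*(-11 + B)/(8 + t))
r(M, q) = 0
-r(k(-15, m(0)), 210) = -1*0 = 0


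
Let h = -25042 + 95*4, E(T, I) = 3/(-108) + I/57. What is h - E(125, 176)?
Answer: -16870901/684 ≈ -24665.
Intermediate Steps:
E(T, I) = -1/36 + I/57 (E(T, I) = 3*(-1/108) + I*(1/57) = -1/36 + I/57)
h = -24662 (h = -25042 + 380 = -24662)
h - E(125, 176) = -24662 - (-1/36 + (1/57)*176) = -24662 - (-1/36 + 176/57) = -24662 - 1*2093/684 = -24662 - 2093/684 = -16870901/684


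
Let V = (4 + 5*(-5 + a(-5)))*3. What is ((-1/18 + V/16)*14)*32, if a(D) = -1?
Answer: -19880/9 ≈ -2208.9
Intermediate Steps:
V = -78 (V = (4 + 5*(-5 - 1))*3 = (4 + 5*(-6))*3 = (4 - 30)*3 = -26*3 = -78)
((-1/18 + V/16)*14)*32 = ((-1/18 - 78/16)*14)*32 = ((-1*1/18 - 78*1/16)*14)*32 = ((-1/18 - 39/8)*14)*32 = -355/72*14*32 = -2485/36*32 = -19880/9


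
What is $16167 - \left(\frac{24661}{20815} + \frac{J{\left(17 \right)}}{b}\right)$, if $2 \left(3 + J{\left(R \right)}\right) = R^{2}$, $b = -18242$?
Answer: $\frac{12276559733541}{759414460} \approx 16166.0$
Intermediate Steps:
$J{\left(R \right)} = -3 + \frac{R^{2}}{2}$
$16167 - \left(\frac{24661}{20815} + \frac{J{\left(17 \right)}}{b}\right) = 16167 - \left(\frac{24661}{20815} + \frac{-3 + \frac{17^{2}}{2}}{-18242}\right) = 16167 - \left(24661 \cdot \frac{1}{20815} + \left(-3 + \frac{1}{2} \cdot 289\right) \left(- \frac{1}{18242}\right)\right) = 16167 - \left(\frac{24661}{20815} + \left(-3 + \frac{289}{2}\right) \left(- \frac{1}{18242}\right)\right) = 16167 - \left(\frac{24661}{20815} + \frac{283}{2} \left(- \frac{1}{18242}\right)\right) = 16167 - \left(\frac{24661}{20815} - \frac{283}{36484}\right) = 16167 - \frac{893841279}{759414460} = \frac{12276559733541}{759414460}$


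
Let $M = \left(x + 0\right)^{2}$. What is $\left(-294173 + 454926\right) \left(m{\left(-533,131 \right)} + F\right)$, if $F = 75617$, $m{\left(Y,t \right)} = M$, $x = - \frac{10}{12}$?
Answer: $\frac{437607764461}{36} \approx 1.2156 \cdot 10^{10}$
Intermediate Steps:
$x = - \frac{5}{6}$ ($x = \left(-10\right) \frac{1}{12} = - \frac{5}{6} \approx -0.83333$)
$M = \frac{25}{36}$ ($M = \left(- \frac{5}{6} + 0\right)^{2} = \left(- \frac{5}{6}\right)^{2} = \frac{25}{36} \approx 0.69444$)
$m{\left(Y,t \right)} = \frac{25}{36}$
$\left(-294173 + 454926\right) \left(m{\left(-533,131 \right)} + F\right) = \left(-294173 + 454926\right) \left(\frac{25}{36} + 75617\right) = 160753 \cdot \frac{2722237}{36} = \frac{437607764461}{36}$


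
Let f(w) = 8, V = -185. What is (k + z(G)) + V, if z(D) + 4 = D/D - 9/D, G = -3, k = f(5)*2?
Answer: -169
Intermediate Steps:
k = 16 (k = 8*2 = 16)
z(D) = -3 - 9/D (z(D) = -4 + (D/D - 9/D) = -4 + (1 - 9/D) = -3 - 9/D)
(k + z(G)) + V = (16 + (-3 - 9/(-3))) - 185 = (16 + (-3 - 9*(-⅓))) - 185 = (16 + (-3 + 3)) - 185 = (16 + 0) - 185 = 16 - 185 = -169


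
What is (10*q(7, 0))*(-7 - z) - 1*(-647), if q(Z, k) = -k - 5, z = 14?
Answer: 1697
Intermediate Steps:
q(Z, k) = -5 - k
(10*q(7, 0))*(-7 - z) - 1*(-647) = (10*(-5 - 1*0))*(-7 - 1*14) - 1*(-647) = (10*(-5 + 0))*(-7 - 14) + 647 = (10*(-5))*(-21) + 647 = -50*(-21) + 647 = 1050 + 647 = 1697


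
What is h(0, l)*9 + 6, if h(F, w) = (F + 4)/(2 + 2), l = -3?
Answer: 15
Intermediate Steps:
h(F, w) = 1 + F/4 (h(F, w) = (4 + F)/4 = (4 + F)*(1/4) = 1 + F/4)
h(0, l)*9 + 6 = (1 + (1/4)*0)*9 + 6 = (1 + 0)*9 + 6 = 1*9 + 6 = 9 + 6 = 15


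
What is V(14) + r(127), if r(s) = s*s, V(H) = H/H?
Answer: 16130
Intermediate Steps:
V(H) = 1
r(s) = s²
V(14) + r(127) = 1 + 127² = 1 + 16129 = 16130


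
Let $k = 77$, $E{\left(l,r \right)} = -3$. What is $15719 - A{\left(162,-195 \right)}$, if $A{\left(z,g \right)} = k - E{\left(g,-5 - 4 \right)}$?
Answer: $15639$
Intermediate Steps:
$A{\left(z,g \right)} = 80$ ($A{\left(z,g \right)} = 77 - -3 = 77 + 3 = 80$)
$15719 - A{\left(162,-195 \right)} = 15719 - 80 = 15639$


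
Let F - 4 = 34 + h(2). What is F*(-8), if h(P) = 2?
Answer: -320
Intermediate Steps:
F = 40 (F = 4 + (34 + 2) = 4 + 36 = 40)
F*(-8) = 40*(-8) = -320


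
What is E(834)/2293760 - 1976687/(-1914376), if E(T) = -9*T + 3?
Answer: 564960251249/548889886720 ≈ 1.0293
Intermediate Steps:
E(T) = 3 - 9*T
E(834)/2293760 - 1976687/(-1914376) = (3 - 9*834)/2293760 - 1976687/(-1914376) = (3 - 7506)*(1/2293760) - 1976687*(-1/1914376) = -7503*1/2293760 + 1976687/1914376 = -7503/2293760 + 1976687/1914376 = 564960251249/548889886720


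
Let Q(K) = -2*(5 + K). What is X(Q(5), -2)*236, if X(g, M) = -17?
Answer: -4012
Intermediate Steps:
Q(K) = -10 - 2*K
X(Q(5), -2)*236 = -17*236 = -4012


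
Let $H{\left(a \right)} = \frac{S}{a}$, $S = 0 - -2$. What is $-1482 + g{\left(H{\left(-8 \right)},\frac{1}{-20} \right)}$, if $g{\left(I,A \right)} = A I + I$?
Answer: $- \frac{118579}{80} \approx -1482.2$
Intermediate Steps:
$S = 2$ ($S = 0 + 2 = 2$)
$H{\left(a \right)} = \frac{2}{a}$
$g{\left(I,A \right)} = I + A I$
$-1482 + g{\left(H{\left(-8 \right)},\frac{1}{-20} \right)} = -1482 + \frac{2}{-8} \left(1 + \frac{1}{-20}\right) = -1482 + 2 \left(- \frac{1}{8}\right) \left(1 - \frac{1}{20}\right) = -1482 - \frac{19}{80} = - \frac{118579}{80}$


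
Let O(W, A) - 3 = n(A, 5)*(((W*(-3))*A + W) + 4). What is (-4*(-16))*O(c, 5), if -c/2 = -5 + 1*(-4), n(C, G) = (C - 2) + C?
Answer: -126784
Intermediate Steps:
n(C, G) = -2 + 2*C (n(C, G) = (-2 + C) + C = -2 + 2*C)
c = 18 (c = -2*(-5 + 1*(-4)) = -2*(-5 - 4) = -2*(-9) = 18)
O(W, A) = 3 + (-2 + 2*A)*(4 + W - 3*A*W) (O(W, A) = 3 + (-2 + 2*A)*(((W*(-3))*A + W) + 4) = 3 + (-2 + 2*A)*(((-3*W)*A + W) + 4) = 3 + (-2 + 2*A)*((-3*A*W + W) + 4) = 3 + (-2 + 2*A)*((W - 3*A*W) + 4) = 3 + (-2 + 2*A)*(4 + W - 3*A*W))
(-4*(-16))*O(c, 5) = (-4*(-16))*(-5 + 8*5 + 2*18*(-1 + 5) - 6*5*18*(-1 + 5)) = 64*(-5 + 40 + 2*18*4 - 6*5*18*4) = 64*(-5 + 40 + 144 - 2160) = 64*(-1981) = -126784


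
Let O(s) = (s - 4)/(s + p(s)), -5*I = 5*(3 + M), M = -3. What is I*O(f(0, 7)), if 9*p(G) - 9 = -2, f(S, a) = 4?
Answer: 0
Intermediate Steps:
p(G) = 7/9 (p(G) = 1 + (⅑)*(-2) = 1 - 2/9 = 7/9)
I = 0 (I = -(3 - 3) = -0 = -⅕*0 = 0)
O(s) = (-4 + s)/(7/9 + s) (O(s) = (s - 4)/(s + 7/9) = (-4 + s)/(7/9 + s))
I*O(f(0, 7)) = 0*(9*(-4 + 4)/(7 + 9*4)) = 0*(9*0/(7 + 36)) = 0*(9*0/43) = 0*(9*(1/43)*0) = 0*0 = 0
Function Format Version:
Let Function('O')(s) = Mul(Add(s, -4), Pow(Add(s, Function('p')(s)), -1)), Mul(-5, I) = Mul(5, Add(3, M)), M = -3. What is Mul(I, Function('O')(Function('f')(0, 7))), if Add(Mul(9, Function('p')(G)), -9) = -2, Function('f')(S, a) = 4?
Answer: 0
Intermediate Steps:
Function('p')(G) = Rational(7, 9) (Function('p')(G) = Add(1, Mul(Rational(1, 9), -2)) = Add(1, Rational(-2, 9)) = Rational(7, 9))
I = 0 (I = Mul(Rational(-1, 5), Mul(5, Add(3, -3))) = Mul(Rational(-1, 5), Mul(5, 0)) = Mul(Rational(-1, 5), 0) = 0)
Function('O')(s) = Mul(Pow(Add(Rational(7, 9), s), -1), Add(-4, s)) (Function('O')(s) = Mul(Add(s, -4), Pow(Add(s, Rational(7, 9)), -1)) = Mul(Add(-4, s), Pow(Add(Rational(7, 9), s), -1)) = Mul(Pow(Add(Rational(7, 9), s), -1), Add(-4, s)))
Mul(I, Function('O')(Function('f')(0, 7))) = Mul(0, Mul(9, Pow(Add(7, Mul(9, 4)), -1), Add(-4, 4))) = Mul(0, Mul(9, Pow(Add(7, 36), -1), 0)) = Mul(0, Mul(9, Pow(43, -1), 0)) = Mul(0, Mul(9, Rational(1, 43), 0)) = Mul(0, 0) = 0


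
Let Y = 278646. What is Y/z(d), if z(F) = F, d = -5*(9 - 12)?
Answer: 92882/5 ≈ 18576.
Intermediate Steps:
d = 15 (d = -5*(-3) = 15)
Y/z(d) = 278646/15 = 278646*(1/15) = 92882/5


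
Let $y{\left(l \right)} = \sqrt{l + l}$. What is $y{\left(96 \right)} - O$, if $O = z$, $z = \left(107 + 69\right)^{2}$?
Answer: $-30976 + 8 \sqrt{3} \approx -30962.0$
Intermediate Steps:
$y{\left(l \right)} = \sqrt{2} \sqrt{l}$ ($y{\left(l \right)} = \sqrt{2 l} = \sqrt{2} \sqrt{l}$)
$z = 30976$ ($z = 176^{2} = 30976$)
$O = 30976$
$y{\left(96 \right)} - O = \sqrt{2} \sqrt{96} - 30976 = \sqrt{2} \cdot 4 \sqrt{6} - 30976 = 8 \sqrt{3} - 30976 = -30976 + 8 \sqrt{3}$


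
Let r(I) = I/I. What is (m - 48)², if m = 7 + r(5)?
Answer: 1600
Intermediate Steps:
r(I) = 1
m = 8 (m = 7 + 1 = 8)
(m - 48)² = (8 - 48)² = (-40)² = 1600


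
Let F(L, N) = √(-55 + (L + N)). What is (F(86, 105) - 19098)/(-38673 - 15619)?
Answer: 9549/27146 - √34/27146 ≈ 0.35155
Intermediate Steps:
F(L, N) = √(-55 + L + N)
(F(86, 105) - 19098)/(-38673 - 15619) = (√(-55 + 86 + 105) - 19098)/(-38673 - 15619) = (√136 - 19098)/(-54292) = (2*√34 - 19098)*(-1/54292) = (-19098 + 2*√34)*(-1/54292) = 9549/27146 - √34/27146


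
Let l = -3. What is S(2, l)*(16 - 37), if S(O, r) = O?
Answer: -42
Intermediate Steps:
S(2, l)*(16 - 37) = 2*(16 - 37) = 2*(-21) = -42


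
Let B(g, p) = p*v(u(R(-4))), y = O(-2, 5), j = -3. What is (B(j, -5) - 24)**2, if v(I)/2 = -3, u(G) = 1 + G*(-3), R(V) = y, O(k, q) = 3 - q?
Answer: 36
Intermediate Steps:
y = -2 (y = 3 - 1*5 = 3 - 5 = -2)
R(V) = -2
u(G) = 1 - 3*G
v(I) = -6 (v(I) = 2*(-3) = -6)
B(g, p) = -6*p (B(g, p) = p*(-6) = -6*p)
(B(j, -5) - 24)**2 = (-6*(-5) - 24)**2 = (30 - 24)**2 = 6**2 = 36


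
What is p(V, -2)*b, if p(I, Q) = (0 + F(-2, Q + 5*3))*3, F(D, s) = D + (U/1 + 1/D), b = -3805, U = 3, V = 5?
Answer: -11415/2 ≈ -5707.5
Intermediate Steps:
F(D, s) = 3 + D + 1/D (F(D, s) = D + (3/1 + 1/D) = D + (3*1 + 1/D) = D + (3 + 1/D) = 3 + D + 1/D)
p(I, Q) = 3/2 (p(I, Q) = (0 + (3 - 2 + 1/(-2)))*3 = (0 + (3 - 2 - ½))*3 = (0 + ½)*3 = (½)*3 = 3/2)
p(V, -2)*b = (3/2)*(-3805) = -11415/2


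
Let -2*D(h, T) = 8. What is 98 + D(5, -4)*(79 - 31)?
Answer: -94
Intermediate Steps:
D(h, T) = -4 (D(h, T) = -1/2*8 = -4)
98 + D(5, -4)*(79 - 31) = 98 - 4*(79 - 31) = 98 - 4*48 = 98 - 192 = -94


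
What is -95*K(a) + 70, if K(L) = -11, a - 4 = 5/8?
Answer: 1115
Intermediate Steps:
a = 37/8 (a = 4 + 5/8 = 37/8 ≈ 4.6250)
-95*K(a) + 70 = -95*(-11) + 70 = 1045 + 70 = 1115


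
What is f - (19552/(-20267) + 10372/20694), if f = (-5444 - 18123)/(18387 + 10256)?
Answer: -165997392989/462039459639 ≈ -0.35927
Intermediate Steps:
f = -23567/28643 ≈ -0.82278
f - (19552/(-20267) + 10372/20694) = -23567/28643 - (19552/(-20267) + 10372/20694) = -23567/28643 - (19552*(-1/20267) + 10372*(1/20694)) = -23567/28643 - (-1504/1559 + 5186/10347) = -23567/28643 - 1*(-7476914/16130973) = -23567/28643 + 7476914/16130973 = -165997392989/462039459639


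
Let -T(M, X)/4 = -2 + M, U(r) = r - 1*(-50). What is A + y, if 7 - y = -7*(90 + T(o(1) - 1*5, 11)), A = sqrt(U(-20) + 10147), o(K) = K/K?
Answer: 805 + sqrt(10177) ≈ 905.88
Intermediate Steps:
U(r) = 50 + r (U(r) = r + 50 = 50 + r)
o(K) = 1
T(M, X) = 8 - 4*M (T(M, X) = -4*(-2 + M) = 8 - 4*M)
A = sqrt(10177) (A = sqrt((50 - 20) + 10147) = sqrt(30 + 10147) = sqrt(10177) ≈ 100.88)
y = 805 (y = 7 - (-7)*(90 + (8 - 4*(1 - 1*5))) = 7 - (-7)*(90 + (8 - 4*(1 - 5))) = 7 - (-7)*(90 + (8 - 4*(-4))) = 7 - (-7)*(90 + (8 + 16)) = 7 - (-7)*(90 + 24) = 7 - (-7)*114 = 7 - 1*(-798) = 7 + 798 = 805)
A + y = sqrt(10177) + 805 = 805 + sqrt(10177)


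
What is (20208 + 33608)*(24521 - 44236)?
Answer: -1060982440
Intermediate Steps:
(20208 + 33608)*(24521 - 44236) = 53816*(-19715) = -1060982440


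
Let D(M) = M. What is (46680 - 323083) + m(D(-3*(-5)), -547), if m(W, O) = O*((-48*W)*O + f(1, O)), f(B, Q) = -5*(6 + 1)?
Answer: -215687738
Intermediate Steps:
f(B, Q) = -35 (f(B, Q) = -5*7 = -35)
m(W, O) = O*(-35 - 48*O*W) (m(W, O) = O*((-48*W)*O - 35) = O*(-48*O*W - 35) = O*(-35 - 48*O*W))
(46680 - 323083) + m(D(-3*(-5)), -547) = (46680 - 323083) - 1*(-547)*(35 + 48*(-547)*(-3*(-5))) = -276403 - 1*(-547)*(35 + 48*(-547)*15) = -276403 - 1*(-547)*(35 - 393840) = -276403 - 1*(-547)*(-393805) = -276403 - 215411335 = -215687738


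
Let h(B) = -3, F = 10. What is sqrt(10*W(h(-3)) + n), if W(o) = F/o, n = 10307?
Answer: 7*sqrt(1887)/3 ≈ 101.36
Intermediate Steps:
W(o) = 10/o
sqrt(10*W(h(-3)) + n) = sqrt(10*(10/(-3)) + 10307) = sqrt(10*(10*(-1/3)) + 10307) = sqrt(10*(-10/3) + 10307) = sqrt(-100/3 + 10307) = sqrt(30821/3) = 7*sqrt(1887)/3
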